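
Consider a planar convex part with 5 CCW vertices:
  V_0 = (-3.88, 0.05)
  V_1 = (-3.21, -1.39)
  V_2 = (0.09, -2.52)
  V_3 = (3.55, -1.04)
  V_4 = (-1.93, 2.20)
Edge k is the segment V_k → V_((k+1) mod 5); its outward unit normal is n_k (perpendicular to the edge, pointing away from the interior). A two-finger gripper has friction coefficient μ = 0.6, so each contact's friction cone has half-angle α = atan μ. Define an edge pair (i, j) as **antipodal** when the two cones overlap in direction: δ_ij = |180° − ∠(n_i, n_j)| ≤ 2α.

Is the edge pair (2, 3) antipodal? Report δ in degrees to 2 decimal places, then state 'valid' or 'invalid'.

δ = 53.75°, valid

α = atan 0.6 = 30.96°;  2α = 61.93°
edge 2: e_2 = (+3.46, +1.48);  n_2 = (+0.3933, -0.9194)
edge 3: e_3 = (-5.48, +3.24);  n_3 = (+0.5089, +0.8608)
∠(n_2, n_3) = 126.25°
δ = |180° − 126.25°| = 53.75°
53.75° ≤ 2α = 61.93°  →  valid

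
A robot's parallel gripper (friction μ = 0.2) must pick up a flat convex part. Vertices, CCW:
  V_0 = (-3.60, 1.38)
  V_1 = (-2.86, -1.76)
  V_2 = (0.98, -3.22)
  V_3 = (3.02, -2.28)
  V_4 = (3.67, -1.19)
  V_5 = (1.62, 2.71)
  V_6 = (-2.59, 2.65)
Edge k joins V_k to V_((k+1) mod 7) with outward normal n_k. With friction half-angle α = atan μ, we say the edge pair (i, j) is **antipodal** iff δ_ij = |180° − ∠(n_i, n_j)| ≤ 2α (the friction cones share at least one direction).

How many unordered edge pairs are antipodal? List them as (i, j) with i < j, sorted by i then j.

count = 3; pairs: (0,4), (1,5), (3,6)

α = atan 0.2 = 11.31°;  2α = 22.62°
n_0 = (-0.9733, -0.2294)
n_1 = (-0.3554, -0.9347)
n_2 = (+0.4185, -0.9082)
n_3 = (+0.8589, -0.5122)
n_4 = (+0.8852, +0.4653)
n_5 = (-0.0143, +0.9999)
n_6 = (-0.7827, +0.6224)
  (0,1): δ = 124.08°  ·
  (0,2): δ = 78.52°  ·
  (0,3): δ = 44.07°  ·
  (0,4): δ = 14.47°  ✓
  (0,5): δ = 77.56°  ·
  (0,6): δ = 128.24°  ·
  (1,2): δ = 134.44°  ·
  (1,3): δ = 99.99°  ·
  (1,4): δ = 41.45°  ·
  (1,5): δ = 21.63°  ✓
  (1,6): δ = 72.32°  ·
  (2,3): δ = 145.55°  ·
  (2,4): δ = 87.01°  ·
  (2,5): δ = 23.92°  ·
  (2,6): δ = 26.77°  ·
  (3,4): δ = 121.46°  ·
  (3,5): δ = 58.37°  ·
  (3,6): δ = 7.69°  ✓
  (4,5): δ = 116.91°  ·
  (4,6): δ = 66.22°  ·
  (5,6): δ = 129.31°  ·
antipodal pairs: 3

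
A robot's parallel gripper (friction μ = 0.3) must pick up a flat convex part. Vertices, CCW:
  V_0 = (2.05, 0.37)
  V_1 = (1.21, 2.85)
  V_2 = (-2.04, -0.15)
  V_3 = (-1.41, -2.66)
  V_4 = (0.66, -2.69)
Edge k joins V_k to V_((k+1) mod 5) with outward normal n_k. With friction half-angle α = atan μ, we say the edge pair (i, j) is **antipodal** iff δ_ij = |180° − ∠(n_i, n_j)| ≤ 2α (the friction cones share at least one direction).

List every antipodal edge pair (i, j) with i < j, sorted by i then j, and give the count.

α = atan 0.3 = 16.70°;  2α = 33.40°
n_0 = (+0.9471, +0.3208)
n_1 = (-0.6783, +0.7348)
n_2 = (-0.9699, -0.2434)
n_3 = (-0.0145, -0.9999)
n_4 = (+0.9105, -0.4136)
  (0,1): δ = 66.00°  ·
  (0,2): δ = 4.62°  ✓
  (0,3): δ = 70.46°  ·
  (0,4): δ = 136.86°  ·
  (1,2): δ = 118.62°  ·
  (1,3): δ = 43.54°  ·
  (1,4): δ = 22.86°  ✓
  (2,3): δ = 104.92°  ·
  (2,4): δ = 38.52°  ·
  (3,4): δ = 113.60°  ·
antipodal pairs: 2

count = 2; pairs: (0,2), (1,4)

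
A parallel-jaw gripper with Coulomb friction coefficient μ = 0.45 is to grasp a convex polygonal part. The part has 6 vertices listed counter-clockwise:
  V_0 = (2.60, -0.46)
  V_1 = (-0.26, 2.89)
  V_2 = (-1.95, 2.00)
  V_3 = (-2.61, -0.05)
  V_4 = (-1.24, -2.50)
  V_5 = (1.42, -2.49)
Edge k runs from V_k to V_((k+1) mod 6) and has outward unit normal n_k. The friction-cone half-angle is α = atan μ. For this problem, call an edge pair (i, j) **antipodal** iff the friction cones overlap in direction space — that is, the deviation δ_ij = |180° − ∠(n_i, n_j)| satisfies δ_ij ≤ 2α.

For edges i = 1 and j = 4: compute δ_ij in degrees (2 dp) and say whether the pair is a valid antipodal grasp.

α = atan 0.45 = 24.23°;  2α = 48.46°
edge 1: e_1 = (-1.69, -0.89);  n_1 = (-0.4660, +0.8848)
edge 4: e_4 = (+2.66, +0.01);  n_4 = (+0.0038, -1.0000)
∠(n_1, n_4) = 152.44°
δ = |180° − 152.44°| = 27.56°
27.56° ≤ 2α = 48.46°  →  valid

δ = 27.56°, valid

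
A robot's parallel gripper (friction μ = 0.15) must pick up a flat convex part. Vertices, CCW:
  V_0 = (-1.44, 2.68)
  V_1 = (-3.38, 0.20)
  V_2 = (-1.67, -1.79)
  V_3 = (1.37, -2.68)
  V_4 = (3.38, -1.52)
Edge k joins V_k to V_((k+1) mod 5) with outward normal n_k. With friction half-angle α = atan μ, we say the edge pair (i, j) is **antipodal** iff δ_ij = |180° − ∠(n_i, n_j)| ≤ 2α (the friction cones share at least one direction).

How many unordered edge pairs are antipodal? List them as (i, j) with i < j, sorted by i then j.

α = atan 0.15 = 8.53°;  2α = 17.06°
n_0 = (-0.7876, +0.6161)
n_1 = (-0.7584, -0.6517)
n_2 = (-0.2810, -0.9597)
n_3 = (+0.4998, -0.8661)
n_4 = (+0.6570, +0.7539)
  (0,1): δ = 101.29°  ·
  (0,2): δ = 68.28°  ·
  (0,3): δ = 21.98°  ·
  (0,4): δ = 86.97°  ·
  (1,2): δ = 146.99°  ·
  (1,3): δ = 100.68°  ·
  (1,4): δ = 8.26°  ✓
  (2,3): δ = 133.69°  ·
  (2,4): δ = 24.75°  ·
  (3,4): δ = 71.06°  ·
antipodal pairs: 1

count = 1; pairs: (1,4)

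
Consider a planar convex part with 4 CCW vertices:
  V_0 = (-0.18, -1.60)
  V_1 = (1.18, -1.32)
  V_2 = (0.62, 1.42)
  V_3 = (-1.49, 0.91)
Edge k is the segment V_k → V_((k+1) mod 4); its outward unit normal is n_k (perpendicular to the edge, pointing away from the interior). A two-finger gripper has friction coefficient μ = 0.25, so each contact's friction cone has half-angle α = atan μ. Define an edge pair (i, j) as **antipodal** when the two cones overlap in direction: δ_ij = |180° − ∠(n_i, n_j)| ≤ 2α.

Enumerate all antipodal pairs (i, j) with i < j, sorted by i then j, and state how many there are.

α = atan 0.25 = 14.04°;  2α = 28.07°
n_0 = (+0.2017, -0.9795)
n_1 = (+0.9797, +0.2002)
n_2 = (-0.2349, +0.9720)
n_3 = (-0.8865, -0.4627)
  (0,1): δ = 90.08°  ·
  (0,2): δ = 1.95°  ✓
  (0,3): δ = 105.93°  ·
  (1,2): δ = 87.96°  ·
  (1,3): δ = 16.01°  ✓
  (2,3): δ = 76.03°  ·
antipodal pairs: 2

count = 2; pairs: (0,2), (1,3)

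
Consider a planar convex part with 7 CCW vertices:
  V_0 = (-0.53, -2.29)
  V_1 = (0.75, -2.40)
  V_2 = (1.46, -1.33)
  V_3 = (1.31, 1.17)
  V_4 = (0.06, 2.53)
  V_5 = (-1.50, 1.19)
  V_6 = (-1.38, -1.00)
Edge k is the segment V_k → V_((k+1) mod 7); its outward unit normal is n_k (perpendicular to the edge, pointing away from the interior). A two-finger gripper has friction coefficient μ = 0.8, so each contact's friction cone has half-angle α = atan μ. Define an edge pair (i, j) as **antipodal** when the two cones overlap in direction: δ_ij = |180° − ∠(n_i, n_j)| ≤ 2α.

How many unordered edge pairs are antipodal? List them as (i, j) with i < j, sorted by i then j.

count = 10; pairs: (0,3), (0,4), (1,4), (1,5), (1,6), (2,4), (2,5), (2,6), (3,5), (3,6)

α = atan 0.8 = 38.66°;  2α = 77.32°
n_0 = (-0.0856, -0.9963)
n_1 = (+0.8332, -0.5529)
n_2 = (+0.9982, +0.0599)
n_3 = (+0.7363, +0.6767)
n_4 = (-0.6516, +0.7586)
n_5 = (-0.9985, -0.0547)
n_6 = (-0.8350, -0.5502)
  (0,1): δ = 118.65°  ·
  (0,2): δ = 81.65°  ·
  (0,3): δ = 42.50°  ✓
  (0,4): δ = 45.57°  ✓
  (0,5): δ = 98.05°  ·
  (0,6): δ = 128.29°  ·
  (1,2): δ = 143.00°  ·
  (1,3): δ = 103.85°  ·
  (1,4): δ = 15.77°  ✓
  (1,5): δ = 36.70°  ✓
  (1,6): δ = 66.95°  ✓
  (2,3): δ = 140.85°  ·
  (2,4): δ = 52.77°  ✓
  (2,5): δ = 0.30°  ✓
  (2,6): δ = 29.95°  ✓
  (3,4): δ = 91.92°  ·
  (3,5): δ = 39.45°  ✓
  (3,6): δ = 9.21°  ✓
  (4,5): δ = 127.53°  ·
  (4,6): δ = 97.28°  ·
  (5,6): δ = 149.75°  ·
antipodal pairs: 10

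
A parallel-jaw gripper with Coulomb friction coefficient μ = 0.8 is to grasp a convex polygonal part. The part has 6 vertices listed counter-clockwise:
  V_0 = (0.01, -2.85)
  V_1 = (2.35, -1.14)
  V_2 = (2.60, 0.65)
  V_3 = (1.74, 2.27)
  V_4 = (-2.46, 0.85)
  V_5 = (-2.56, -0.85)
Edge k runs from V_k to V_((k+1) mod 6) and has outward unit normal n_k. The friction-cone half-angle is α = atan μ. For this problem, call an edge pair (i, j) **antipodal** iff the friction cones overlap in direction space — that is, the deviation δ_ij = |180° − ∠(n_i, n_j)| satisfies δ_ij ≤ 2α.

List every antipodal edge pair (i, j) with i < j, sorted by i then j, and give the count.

count = 8; pairs: (0,3), (0,4), (1,3), (1,4), (1,5), (2,4), (2,5), (3,5)

α = atan 0.8 = 38.66°;  2α = 77.32°
n_0 = (+0.5900, -0.8074)
n_1 = (+0.9904, -0.1383)
n_2 = (+0.8833, +0.4689)
n_3 = (-0.3203, +0.9473)
n_4 = (-0.9983, +0.0587)
n_5 = (-0.6142, -0.7892)
  (0,1): δ = 134.11°  ·
  (0,2): δ = 98.20°  ·
  (0,3): δ = 17.48°  ✓
  (0,4): δ = 50.48°  ✓
  (0,5): δ = 105.95°  ·
  (1,2): δ = 144.09°  ·
  (1,3): δ = 63.37°  ✓
  (1,4): δ = 4.58°  ✓
  (1,5): δ = 60.06°  ✓
  (2,3): δ = 99.28°  ·
  (2,4): δ = 31.33°  ✓
  (2,5): δ = 24.15°  ✓
  (3,4): δ = 112.05°  ·
  (3,5): δ = 56.57°  ✓
  (4,5): δ = 124.52°  ·
antipodal pairs: 8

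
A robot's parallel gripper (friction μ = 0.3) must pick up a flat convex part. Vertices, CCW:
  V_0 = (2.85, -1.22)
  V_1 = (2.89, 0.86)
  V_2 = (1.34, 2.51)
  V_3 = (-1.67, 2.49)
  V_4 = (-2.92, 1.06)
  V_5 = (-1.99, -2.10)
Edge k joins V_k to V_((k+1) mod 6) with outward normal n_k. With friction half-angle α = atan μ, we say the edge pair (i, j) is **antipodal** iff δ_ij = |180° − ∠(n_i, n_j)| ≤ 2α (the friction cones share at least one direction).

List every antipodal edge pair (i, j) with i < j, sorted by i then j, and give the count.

count = 3; pairs: (0,4), (1,4), (2,5)

α = atan 0.3 = 16.70°;  2α = 33.40°
n_0 = (+0.9998, -0.0192)
n_1 = (+0.7288, +0.6847)
n_2 = (-0.0066, +1.0000)
n_3 = (-0.7529, +0.6581)
n_4 = (-0.9593, -0.2823)
n_5 = (+0.1789, -0.9839)
  (0,1): δ = 135.69°  ·
  (0,2): δ = 88.52°  ·
  (0,3): δ = 40.06°  ·
  (0,4): δ = 17.50°  ✓
  (0,5): δ = 101.41°  ·
  (1,2): δ = 132.83°  ·
  (1,3): δ = 84.37°  ·
  (1,4): δ = 26.81°  ✓
  (1,5): δ = 57.09°  ·
  (2,3): δ = 131.54°  ·
  (2,4): δ = 73.98°  ·
  (2,5): δ = 9.92°  ✓
  (3,4): δ = 122.44°  ·
  (3,5): δ = 38.54°  ·
  (4,5): δ = 96.09°  ·
antipodal pairs: 3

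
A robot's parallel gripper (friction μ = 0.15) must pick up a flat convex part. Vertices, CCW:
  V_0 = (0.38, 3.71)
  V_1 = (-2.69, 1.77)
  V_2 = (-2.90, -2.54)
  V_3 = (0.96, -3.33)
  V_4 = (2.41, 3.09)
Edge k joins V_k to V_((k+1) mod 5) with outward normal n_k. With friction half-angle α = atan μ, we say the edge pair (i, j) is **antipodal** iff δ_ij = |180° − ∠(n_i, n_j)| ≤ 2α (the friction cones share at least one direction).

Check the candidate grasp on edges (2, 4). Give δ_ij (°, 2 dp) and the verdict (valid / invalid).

α = atan 0.15 = 8.53°;  2α = 17.06°
edge 2: e_2 = (+3.86, -0.79);  n_2 = (-0.2005, -0.9797)
edge 4: e_4 = (-2.03, +0.62);  n_4 = (+0.2921, +0.9564)
∠(n_2, n_4) = 174.58°
δ = |180° − 174.58°| = 5.42°
5.42° ≤ 2α = 17.06°  →  valid

δ = 5.42°, valid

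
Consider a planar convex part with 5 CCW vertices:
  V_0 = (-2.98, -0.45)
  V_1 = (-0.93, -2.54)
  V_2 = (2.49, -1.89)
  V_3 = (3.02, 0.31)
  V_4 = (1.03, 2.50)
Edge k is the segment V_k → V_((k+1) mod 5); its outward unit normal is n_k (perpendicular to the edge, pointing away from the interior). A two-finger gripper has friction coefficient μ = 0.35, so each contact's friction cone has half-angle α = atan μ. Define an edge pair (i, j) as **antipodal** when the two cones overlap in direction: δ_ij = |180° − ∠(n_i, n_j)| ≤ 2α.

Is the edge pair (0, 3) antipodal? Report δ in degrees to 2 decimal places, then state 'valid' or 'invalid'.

α = atan 0.35 = 19.29°;  2α = 38.58°
edge 0: e_0 = (+2.05, -2.09);  n_0 = (-0.7139, -0.7002)
edge 3: e_3 = (-1.99, +2.19);  n_3 = (+0.7401, +0.6725)
∠(n_0, n_3) = 177.81°
δ = |180° − 177.81°| = 2.19°
2.19° ≤ 2α = 38.58°  →  valid

δ = 2.19°, valid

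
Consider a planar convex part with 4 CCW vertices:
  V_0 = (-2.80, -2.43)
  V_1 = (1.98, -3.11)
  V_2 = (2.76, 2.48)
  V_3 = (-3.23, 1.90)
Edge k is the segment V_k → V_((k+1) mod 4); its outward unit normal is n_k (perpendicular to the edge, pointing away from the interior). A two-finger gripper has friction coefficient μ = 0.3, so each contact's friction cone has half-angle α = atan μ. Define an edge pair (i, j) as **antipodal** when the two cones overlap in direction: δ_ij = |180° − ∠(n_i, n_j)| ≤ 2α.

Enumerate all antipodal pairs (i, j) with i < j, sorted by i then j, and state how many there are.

count = 2; pairs: (0,2), (1,3)

α = atan 0.3 = 16.70°;  2α = 33.40°
n_0 = (-0.1408, -0.9900)
n_1 = (+0.9904, -0.1382)
n_2 = (-0.0964, +0.9953)
n_3 = (-0.9951, -0.0988)
  (0,1): δ = 89.85°  ·
  (0,2): δ = 13.63°  ✓
  (0,3): δ = 103.77°  ·
  (1,2): δ = 76.53°  ·
  (1,3): δ = 13.61°  ✓
  (2,3): δ = 89.86°  ·
antipodal pairs: 2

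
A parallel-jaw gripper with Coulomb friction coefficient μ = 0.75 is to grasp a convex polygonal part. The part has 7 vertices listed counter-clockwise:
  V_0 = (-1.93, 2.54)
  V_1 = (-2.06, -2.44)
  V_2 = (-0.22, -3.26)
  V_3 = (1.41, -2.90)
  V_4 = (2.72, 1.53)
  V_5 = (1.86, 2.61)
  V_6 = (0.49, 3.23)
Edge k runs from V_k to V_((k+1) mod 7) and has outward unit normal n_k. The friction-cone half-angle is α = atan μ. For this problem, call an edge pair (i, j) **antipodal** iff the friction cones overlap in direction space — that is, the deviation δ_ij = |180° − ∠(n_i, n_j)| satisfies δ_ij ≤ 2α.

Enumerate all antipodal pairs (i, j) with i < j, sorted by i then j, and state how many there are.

count = 10; pairs: (0,3), (0,4), (0,5), (1,4), (1,5), (1,6), (2,4), (2,5), (2,6), (3,6)

α = atan 0.75 = 36.87°;  2α = 73.74°
n_0 = (-0.9997, +0.0261)
n_1 = (-0.4071, -0.9134)
n_2 = (+0.2157, -0.9765)
n_3 = (+0.9590, -0.2836)
n_4 = (+0.7823, +0.6229)
n_5 = (+0.4123, +0.9110)
n_6 = (-0.2742, +0.9617)
  (0,1): δ = 112.52°  ·
  (0,2): δ = 76.05°  ·
  (0,3): δ = 14.98°  ✓
  (0,4): δ = 40.03°  ✓
  (0,5): δ = 67.15°  ✓
  (0,6): δ = 107.41°  ·
  (1,2): δ = 143.53°  ·
  (1,3): δ = 82.45°  ·
  (1,4): δ = 27.45°  ✓
  (1,5): δ = 0.33°  ✓
  (1,6): δ = 39.93°  ✓
  (2,3): δ = 118.93°  ·
  (2,4): δ = 63.92°  ✓
  (2,5): δ = 36.80°  ✓
  (2,6): δ = 3.46°  ✓
  (3,4): δ = 125.00°  ·
  (3,5): δ = 97.88°  ·
  (3,6): δ = 57.61°  ✓
  (4,5): δ = 152.88°  ·
  (4,6): δ = 112.62°  ·
  (5,6): δ = 139.74°  ·
antipodal pairs: 10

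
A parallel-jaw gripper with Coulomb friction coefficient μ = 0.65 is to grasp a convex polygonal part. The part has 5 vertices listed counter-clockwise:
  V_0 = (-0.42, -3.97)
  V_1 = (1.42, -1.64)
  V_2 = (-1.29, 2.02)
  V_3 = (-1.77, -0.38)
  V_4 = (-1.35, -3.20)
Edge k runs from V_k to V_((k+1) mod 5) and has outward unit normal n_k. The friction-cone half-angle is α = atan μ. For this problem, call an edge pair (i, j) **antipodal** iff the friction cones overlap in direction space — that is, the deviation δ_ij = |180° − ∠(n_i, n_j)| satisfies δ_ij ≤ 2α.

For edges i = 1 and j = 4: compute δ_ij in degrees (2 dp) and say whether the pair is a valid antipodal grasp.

α = atan 0.65 = 33.02°;  2α = 66.05°
edge 1: e_1 = (-2.71, +3.66);  n_1 = (+0.8037, +0.5951)
edge 4: e_4 = (+0.93, -0.77);  n_4 = (-0.6377, -0.7703)
∠(n_1, n_4) = 166.14°
δ = |180° − 166.14°| = 13.86°
13.86° ≤ 2α = 66.05°  →  valid

δ = 13.86°, valid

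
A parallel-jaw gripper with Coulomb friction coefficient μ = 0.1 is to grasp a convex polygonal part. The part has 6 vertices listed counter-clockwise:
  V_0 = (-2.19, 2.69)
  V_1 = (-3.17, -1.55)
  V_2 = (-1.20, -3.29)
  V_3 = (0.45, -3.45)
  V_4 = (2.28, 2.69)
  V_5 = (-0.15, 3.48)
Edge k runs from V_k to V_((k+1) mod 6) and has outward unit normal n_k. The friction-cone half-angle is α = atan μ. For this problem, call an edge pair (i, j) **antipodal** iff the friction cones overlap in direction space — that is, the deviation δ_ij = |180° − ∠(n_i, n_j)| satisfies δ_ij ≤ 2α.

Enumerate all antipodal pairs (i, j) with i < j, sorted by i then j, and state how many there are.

count = 1; pairs: (0,3)

α = atan 0.1 = 5.71°;  2α = 11.42°
n_0 = (-0.9743, +0.2252)
n_1 = (-0.6620, -0.7495)
n_2 = (-0.0965, -0.9953)
n_3 = (+0.9583, -0.2856)
n_4 = (+0.3092, +0.9510)
n_5 = (-0.3611, +0.9325)
  (0,1): δ = 118.44°  ·
  (0,2): δ = 82.52°  ·
  (0,3): δ = 3.58°  ✓
  (0,4): δ = 85.00°  ·
  (0,5): δ = 124.18°  ·
  (1,2): δ = 144.09°  ·
  (1,3): δ = 65.14°  ·
  (1,4): δ = 23.44°  ·
  (1,5): δ = 62.62°  ·
  (2,3): δ = 101.06°  ·
  (2,4): δ = 12.47°  ·
  (2,5): δ = 26.71°  ·
  (3,4): δ = 91.41°  ·
  (3,5): δ = 52.23°  ·
  (4,5): δ = 140.82°  ·
antipodal pairs: 1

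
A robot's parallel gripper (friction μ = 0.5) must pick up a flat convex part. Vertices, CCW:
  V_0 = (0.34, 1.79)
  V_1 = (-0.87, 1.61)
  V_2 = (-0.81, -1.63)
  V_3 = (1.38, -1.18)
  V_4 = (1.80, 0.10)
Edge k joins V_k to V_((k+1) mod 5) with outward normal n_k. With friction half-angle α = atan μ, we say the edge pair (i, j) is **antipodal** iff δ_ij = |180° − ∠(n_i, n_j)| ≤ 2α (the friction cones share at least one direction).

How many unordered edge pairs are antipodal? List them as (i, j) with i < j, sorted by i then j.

α = atan 0.5 = 26.57°;  2α = 53.13°
n_0 = (-0.1471, +0.9891)
n_1 = (-0.9998, -0.0185)
n_2 = (+0.2013, -0.9795)
n_3 = (+0.9502, -0.3118)
n_4 = (+0.7567, +0.6537)
  (0,1): δ = 97.40°  ·
  (0,2): δ = 3.15°  ✓
  (0,3): δ = 63.37°  ·
  (0,4): δ = 122.36°  ·
  (1,2): δ = 79.45°  ·
  (1,3): δ = 19.23°  ✓
  (1,4): δ = 39.76°  ✓
  (2,3): δ = 119.78°  ·
  (2,4): δ = 60.79°  ·
  (3,4): δ = 121.01°  ·
antipodal pairs: 3

count = 3; pairs: (0,2), (1,3), (1,4)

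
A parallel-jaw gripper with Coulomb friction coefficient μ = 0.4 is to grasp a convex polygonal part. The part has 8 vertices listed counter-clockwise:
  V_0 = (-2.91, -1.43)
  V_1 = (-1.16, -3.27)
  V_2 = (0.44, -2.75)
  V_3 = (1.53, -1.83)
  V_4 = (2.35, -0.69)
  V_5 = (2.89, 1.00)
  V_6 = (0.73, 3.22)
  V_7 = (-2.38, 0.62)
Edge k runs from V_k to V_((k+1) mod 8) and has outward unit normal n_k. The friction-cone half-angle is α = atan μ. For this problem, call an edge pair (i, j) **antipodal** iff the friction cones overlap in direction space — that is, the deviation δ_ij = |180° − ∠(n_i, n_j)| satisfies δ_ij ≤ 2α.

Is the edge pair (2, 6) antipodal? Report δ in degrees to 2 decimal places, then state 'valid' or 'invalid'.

α = atan 0.4 = 21.80°;  2α = 43.60°
edge 2: e_2 = (+1.09, +0.92);  n_2 = (+0.6450, -0.7642)
edge 6: e_6 = (-3.11, -2.60);  n_6 = (-0.6414, +0.7672)
∠(n_2, n_6) = 179.73°
δ = |180° − 179.73°| = 0.27°
0.27° ≤ 2α = 43.60°  →  valid

δ = 0.27°, valid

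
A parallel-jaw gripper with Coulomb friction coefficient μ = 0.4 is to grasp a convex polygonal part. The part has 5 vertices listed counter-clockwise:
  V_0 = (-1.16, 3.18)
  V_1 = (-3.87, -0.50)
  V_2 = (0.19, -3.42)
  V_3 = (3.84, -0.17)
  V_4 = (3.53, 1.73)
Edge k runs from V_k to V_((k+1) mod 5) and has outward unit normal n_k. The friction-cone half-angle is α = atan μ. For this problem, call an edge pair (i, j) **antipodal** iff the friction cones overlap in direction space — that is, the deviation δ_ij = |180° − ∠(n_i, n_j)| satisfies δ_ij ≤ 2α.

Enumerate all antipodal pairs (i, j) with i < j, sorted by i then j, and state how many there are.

count = 2; pairs: (0,2), (1,4)

α = atan 0.4 = 21.80°;  2α = 43.60°
n_0 = (-0.8052, +0.5930)
n_1 = (-0.5839, -0.8118)
n_2 = (+0.6650, -0.7468)
n_3 = (+0.9869, +0.1610)
n_4 = (+0.2954, +0.9554)
  (0,1): δ = 89.36°  ·
  (0,2): δ = 11.95°  ✓
  (0,3): δ = 45.64°  ·
  (0,4): δ = 109.19°  ·
  (1,2): δ = 102.59°  ·
  (1,3): δ = 45.01°  ·
  (1,4): δ = 18.54°  ✓
  (2,3): δ = 122.42°  ·
  (2,4): δ = 58.86°  ·
  (3,4): δ = 116.45°  ·
antipodal pairs: 2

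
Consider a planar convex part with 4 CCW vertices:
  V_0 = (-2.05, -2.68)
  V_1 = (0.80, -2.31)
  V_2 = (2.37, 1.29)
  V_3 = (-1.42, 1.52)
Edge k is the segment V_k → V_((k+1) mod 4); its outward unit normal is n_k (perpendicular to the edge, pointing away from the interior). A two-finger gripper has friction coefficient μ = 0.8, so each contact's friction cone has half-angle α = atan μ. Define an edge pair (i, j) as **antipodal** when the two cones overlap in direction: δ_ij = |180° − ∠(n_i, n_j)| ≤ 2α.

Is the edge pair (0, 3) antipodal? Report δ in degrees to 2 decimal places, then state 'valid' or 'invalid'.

α = atan 0.8 = 38.66°;  2α = 77.32°
edge 0: e_0 = (+2.85, +0.37);  n_0 = (+0.1287, -0.9917)
edge 3: e_3 = (-0.63, -4.20);  n_3 = (-0.9889, +0.1483)
∠(n_0, n_3) = 105.93°
δ = |180° − 105.93°| = 74.07°
74.07° ≤ 2α = 77.32°  →  valid

δ = 74.07°, valid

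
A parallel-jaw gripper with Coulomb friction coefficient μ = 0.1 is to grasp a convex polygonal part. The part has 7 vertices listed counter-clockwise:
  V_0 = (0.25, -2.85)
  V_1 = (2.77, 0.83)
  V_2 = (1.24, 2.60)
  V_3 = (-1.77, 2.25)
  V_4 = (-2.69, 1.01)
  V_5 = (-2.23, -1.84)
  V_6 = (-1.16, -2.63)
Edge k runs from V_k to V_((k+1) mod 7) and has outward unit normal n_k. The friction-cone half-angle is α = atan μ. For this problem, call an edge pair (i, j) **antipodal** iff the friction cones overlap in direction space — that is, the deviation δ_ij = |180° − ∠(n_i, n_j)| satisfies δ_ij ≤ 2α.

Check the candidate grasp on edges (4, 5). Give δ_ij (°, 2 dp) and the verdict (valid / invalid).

α = atan 0.1 = 5.71°;  2α = 11.42°
edge 4: e_4 = (+0.46, -2.85);  n_4 = (-0.9872, -0.1593)
edge 5: e_5 = (+1.07, -0.79);  n_5 = (-0.5940, -0.8045)
∠(n_4, n_5) = 44.39°
δ = |180° − 44.39°| = 135.61°
135.61° > 2α = 11.42°  →  invalid

δ = 135.61°, invalid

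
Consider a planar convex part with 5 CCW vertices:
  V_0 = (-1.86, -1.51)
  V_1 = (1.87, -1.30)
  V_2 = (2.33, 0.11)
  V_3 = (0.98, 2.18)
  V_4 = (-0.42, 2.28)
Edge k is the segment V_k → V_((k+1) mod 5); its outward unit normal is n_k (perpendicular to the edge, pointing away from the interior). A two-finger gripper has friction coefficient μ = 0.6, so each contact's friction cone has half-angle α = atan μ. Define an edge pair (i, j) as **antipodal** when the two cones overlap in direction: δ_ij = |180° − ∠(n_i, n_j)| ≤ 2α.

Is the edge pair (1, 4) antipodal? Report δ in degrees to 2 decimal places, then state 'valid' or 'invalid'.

δ = 2.74°, valid

α = atan 0.6 = 30.96°;  2α = 61.93°
edge 1: e_1 = (+0.46, +1.41);  n_1 = (+0.9507, -0.3102)
edge 4: e_4 = (-1.44, -3.79);  n_4 = (-0.9348, +0.3552)
∠(n_1, n_4) = 177.26°
δ = |180° − 177.26°| = 2.74°
2.74° ≤ 2α = 61.93°  →  valid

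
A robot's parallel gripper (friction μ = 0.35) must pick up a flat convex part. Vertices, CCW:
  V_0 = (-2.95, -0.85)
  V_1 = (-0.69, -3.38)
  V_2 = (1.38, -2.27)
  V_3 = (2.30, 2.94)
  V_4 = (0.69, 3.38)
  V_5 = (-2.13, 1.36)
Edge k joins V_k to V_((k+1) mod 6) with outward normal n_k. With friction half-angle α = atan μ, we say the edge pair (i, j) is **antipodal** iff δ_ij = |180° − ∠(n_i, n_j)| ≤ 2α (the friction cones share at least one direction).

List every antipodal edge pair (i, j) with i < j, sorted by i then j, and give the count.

count = 3; pairs: (0,3), (1,4), (2,5)

α = atan 0.35 = 19.29°;  2α = 38.58°
n_0 = (-0.7458, -0.6662)
n_1 = (+0.4726, -0.8813)
n_2 = (+0.9848, -0.1739)
n_3 = (+0.2636, +0.9646)
n_4 = (-0.5823, +0.8130)
n_5 = (-0.9375, +0.3479)
  (0,1): δ = 103.57°  ·
  (0,2): δ = 51.79°  ·
  (0,3): δ = 32.94°  ✓
  (0,4): δ = 83.84°  ·
  (0,5): δ = 117.87°  ·
  (1,2): δ = 128.22°  ·
  (1,3): δ = 43.49°  ·
  (1,4): δ = 7.41°  ✓
  (1,5): δ = 41.44°  ·
  (2,3): δ = 95.27°  ·
  (2,4): δ = 44.37°  ·
  (2,5): δ = 10.34°  ✓
  (3,4): δ = 129.10°  ·
  (3,5): δ = 95.07°  ·
  (4,5): δ = 145.97°  ·
antipodal pairs: 3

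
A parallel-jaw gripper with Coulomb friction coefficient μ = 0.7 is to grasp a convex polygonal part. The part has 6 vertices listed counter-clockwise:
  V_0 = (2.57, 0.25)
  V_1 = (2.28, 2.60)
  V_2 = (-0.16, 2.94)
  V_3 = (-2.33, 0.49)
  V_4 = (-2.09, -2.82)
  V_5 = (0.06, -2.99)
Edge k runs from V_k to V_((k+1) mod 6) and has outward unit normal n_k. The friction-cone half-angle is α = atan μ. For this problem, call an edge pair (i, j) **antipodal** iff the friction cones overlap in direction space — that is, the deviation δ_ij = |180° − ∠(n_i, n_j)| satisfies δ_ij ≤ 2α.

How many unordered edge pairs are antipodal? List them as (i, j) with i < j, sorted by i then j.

count = 7; pairs: (0,2), (0,3), (1,4), (1,5), (2,4), (2,5), (3,5)

α = atan 0.7 = 34.99°;  2α = 69.98°
n_0 = (+0.9925, +0.1225)
n_1 = (+0.1380, +0.9904)
n_2 = (-0.7486, +0.6630)
n_3 = (-0.9974, -0.0723)
n_4 = (-0.0788, -0.9969)
n_5 = (+0.7905, -0.6124)
  (0,1): δ = 104.97°  ·
  (0,2): δ = 48.57°  ✓
  (0,3): δ = 2.89°  ✓
  (0,4): δ = 78.44°  ·
  (0,5): δ = 135.20°  ·
  (1,2): δ = 123.60°  ·
  (1,3): δ = 77.92°  ·
  (1,4): δ = 3.41°  ✓
  (1,5): δ = 60.17°  ✓
  (2,3): δ = 134.32°  ·
  (2,4): δ = 52.99°  ✓
  (2,5): δ = 3.77°  ✓
  (3,4): δ = 98.67°  ·
  (3,5): δ = 41.91°  ✓
  (4,5): δ = 123.24°  ·
antipodal pairs: 7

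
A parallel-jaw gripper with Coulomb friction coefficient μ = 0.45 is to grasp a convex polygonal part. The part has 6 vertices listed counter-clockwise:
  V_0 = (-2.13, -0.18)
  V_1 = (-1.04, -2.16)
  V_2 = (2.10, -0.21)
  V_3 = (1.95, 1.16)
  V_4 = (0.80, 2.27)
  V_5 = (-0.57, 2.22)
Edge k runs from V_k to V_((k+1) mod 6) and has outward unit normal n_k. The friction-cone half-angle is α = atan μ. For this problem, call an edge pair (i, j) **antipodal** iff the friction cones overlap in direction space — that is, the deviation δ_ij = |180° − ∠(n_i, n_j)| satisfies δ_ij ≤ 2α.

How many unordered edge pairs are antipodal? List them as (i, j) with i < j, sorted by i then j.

α = atan 0.45 = 24.23°;  2α = 48.46°
n_0 = (-0.8760, -0.4823)
n_1 = (+0.5276, -0.8495)
n_2 = (+0.9941, +0.1088)
n_3 = (+0.6945, +0.7195)
n_4 = (-0.0365, +0.9993)
n_5 = (-0.8384, +0.5450)
  (0,1): δ = 86.99°  ·
  (0,2): δ = 22.58°  ✓
  (0,3): δ = 17.18°  ✓
  (0,4): δ = 63.26°  ·
  (0,5): δ = 118.14°  ·
  (1,2): δ = 115.59°  ·
  (1,3): δ = 75.83°  ·
  (1,4): δ = 29.75°  ✓
  (1,5): δ = 25.14°  ✓
  (2,3): δ = 140.23°  ·
  (2,4): δ = 94.16°  ·
  (2,5): δ = 39.27°  ✓
  (3,4): δ = 133.92°  ·
  (3,5): δ = 79.04°  ·
  (4,5): δ = 125.11°  ·
antipodal pairs: 5

count = 5; pairs: (0,2), (0,3), (1,4), (1,5), (2,5)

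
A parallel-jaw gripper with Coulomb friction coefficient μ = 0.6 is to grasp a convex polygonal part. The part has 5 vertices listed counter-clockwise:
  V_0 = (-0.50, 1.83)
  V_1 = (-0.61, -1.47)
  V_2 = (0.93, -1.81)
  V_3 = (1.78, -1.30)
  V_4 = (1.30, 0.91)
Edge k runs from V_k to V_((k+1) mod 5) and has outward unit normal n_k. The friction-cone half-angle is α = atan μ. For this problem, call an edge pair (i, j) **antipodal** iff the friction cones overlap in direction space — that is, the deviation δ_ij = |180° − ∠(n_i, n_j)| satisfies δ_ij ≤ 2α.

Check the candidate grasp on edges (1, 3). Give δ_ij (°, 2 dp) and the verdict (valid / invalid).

α = atan 0.6 = 30.96°;  2α = 61.93°
edge 1: e_1 = (+1.54, -0.34);  n_1 = (-0.2156, -0.9765)
edge 3: e_3 = (-0.48, +2.21);  n_3 = (+0.9772, +0.2122)
∠(n_1, n_3) = 114.70°
δ = |180° − 114.70°| = 65.30°
65.30° > 2α = 61.93°  →  invalid

δ = 65.30°, invalid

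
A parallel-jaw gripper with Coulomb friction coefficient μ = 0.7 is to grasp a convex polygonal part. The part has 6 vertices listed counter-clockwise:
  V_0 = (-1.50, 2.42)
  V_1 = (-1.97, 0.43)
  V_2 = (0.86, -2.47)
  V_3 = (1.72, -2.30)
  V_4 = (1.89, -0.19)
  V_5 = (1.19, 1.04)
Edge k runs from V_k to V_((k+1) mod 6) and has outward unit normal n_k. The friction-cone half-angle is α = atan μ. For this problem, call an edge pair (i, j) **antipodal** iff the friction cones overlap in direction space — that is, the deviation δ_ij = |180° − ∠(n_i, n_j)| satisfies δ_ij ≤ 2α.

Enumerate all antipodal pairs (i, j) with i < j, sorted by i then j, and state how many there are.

α = atan 0.7 = 34.99°;  2α = 69.98°
n_0 = (-0.9732, +0.2299)
n_1 = (-0.7157, -0.6984)
n_2 = (+0.1939, -0.9810)
n_3 = (+0.9968, -0.0803)
n_4 = (+0.8691, +0.4946)
n_5 = (+0.4565, +0.8897)
  (0,1): δ = 122.41°  ·
  (0,2): δ = 65.53°  ✓
  (0,3): δ = 8.68°  ✓
  (0,4): δ = 42.93°  ✓
  (0,5): δ = 76.13°  ·
  (1,2): δ = 123.12°  ·
  (1,3): δ = 48.91°  ✓
  (1,4): δ = 14.66°  ✓
  (1,5): δ = 18.54°  ✓
  (2,3): δ = 105.79°  ·
  (2,4): δ = 71.54°  ·
  (2,5): δ = 38.34°  ✓
  (3,4): δ = 145.75°  ·
  (3,5): δ = 112.55°  ·
  (4,5): δ = 146.80°  ·
antipodal pairs: 7

count = 7; pairs: (0,2), (0,3), (0,4), (1,3), (1,4), (1,5), (2,5)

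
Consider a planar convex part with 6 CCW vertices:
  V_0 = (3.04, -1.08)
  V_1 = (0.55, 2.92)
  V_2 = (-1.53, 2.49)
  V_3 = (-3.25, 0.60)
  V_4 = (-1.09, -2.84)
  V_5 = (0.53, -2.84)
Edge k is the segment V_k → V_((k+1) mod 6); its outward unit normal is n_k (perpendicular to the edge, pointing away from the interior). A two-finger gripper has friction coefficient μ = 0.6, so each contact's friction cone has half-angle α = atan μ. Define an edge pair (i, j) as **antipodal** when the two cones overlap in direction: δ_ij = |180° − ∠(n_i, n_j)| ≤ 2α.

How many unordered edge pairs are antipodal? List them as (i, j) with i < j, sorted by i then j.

α = atan 0.6 = 30.96°;  2α = 61.93°
n_0 = (+0.8490, +0.5285)
n_1 = (-0.2024, +0.9793)
n_2 = (-0.7396, +0.6731)
n_3 = (-0.8469, -0.5318)
n_4 = (+0.0000, -1.0000)
n_5 = (+0.5741, -0.8188)
  (0,1): δ = 110.22°  ·
  (0,2): δ = 74.21°  ·
  (0,3): δ = 0.22°  ✓
  (0,4): δ = 58.10°  ✓
  (0,5): δ = 93.14°  ·
  (1,2): δ = 143.98°  ·
  (1,3): δ = 69.56°  ·
  (1,4): δ = 11.68°  ✓
  (1,5): δ = 23.36°  ✓
  (2,3): δ = 105.57°  ·
  (2,4): δ = 47.70°  ✓
  (2,5): δ = 12.66°  ✓
  (3,4): δ = 122.12°  ·
  (3,5): δ = 87.09°  ·
  (4,5): δ = 144.96°  ·
antipodal pairs: 6

count = 6; pairs: (0,3), (0,4), (1,4), (1,5), (2,4), (2,5)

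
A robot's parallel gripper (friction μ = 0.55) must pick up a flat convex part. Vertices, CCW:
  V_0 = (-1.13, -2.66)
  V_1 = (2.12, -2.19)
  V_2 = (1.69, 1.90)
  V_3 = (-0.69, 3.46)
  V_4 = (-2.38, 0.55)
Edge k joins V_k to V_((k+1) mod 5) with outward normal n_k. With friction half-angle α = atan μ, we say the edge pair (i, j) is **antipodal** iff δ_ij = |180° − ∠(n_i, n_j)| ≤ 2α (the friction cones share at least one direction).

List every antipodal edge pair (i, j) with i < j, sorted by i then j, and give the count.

α = atan 0.55 = 28.81°;  2α = 57.62°
n_0 = (+0.1431, -0.9897)
n_1 = (+0.9945, +0.1046)
n_2 = (+0.5482, +0.8364)
n_3 = (-0.8647, +0.5022)
n_4 = (-0.9318, -0.3629)
  (0,1): δ = 92.23°  ·
  (0,2): δ = 41.47°  ✓
  (0,3): δ = 51.63°  ✓
  (0,4): δ = 103.05°  ·
  (1,2): δ = 129.25°  ·
  (1,3): δ = 36.15°  ✓
  (1,4): δ = 15.27°  ✓
  (2,3): δ = 86.90°  ·
  (2,4): δ = 35.48°  ✓
  (3,4): δ = 128.58°  ·
antipodal pairs: 5

count = 5; pairs: (0,2), (0,3), (1,3), (1,4), (2,4)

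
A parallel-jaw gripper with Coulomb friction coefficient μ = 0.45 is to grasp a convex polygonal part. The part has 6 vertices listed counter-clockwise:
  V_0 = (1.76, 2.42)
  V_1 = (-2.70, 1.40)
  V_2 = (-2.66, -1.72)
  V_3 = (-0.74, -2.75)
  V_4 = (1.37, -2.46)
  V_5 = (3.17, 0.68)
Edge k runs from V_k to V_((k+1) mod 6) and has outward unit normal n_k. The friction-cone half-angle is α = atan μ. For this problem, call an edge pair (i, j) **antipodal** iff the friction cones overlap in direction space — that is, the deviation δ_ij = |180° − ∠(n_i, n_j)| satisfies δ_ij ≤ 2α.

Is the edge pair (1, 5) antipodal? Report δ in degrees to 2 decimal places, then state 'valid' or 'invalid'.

α = atan 0.45 = 24.23°;  2α = 48.46°
edge 1: e_1 = (+0.04, -3.12);  n_1 = (-0.9999, -0.0128)
edge 5: e_5 = (-1.41, +1.74);  n_5 = (+0.7769, +0.6296)
∠(n_1, n_5) = 141.72°
δ = |180° − 141.72°| = 38.28°
38.28° ≤ 2α = 48.46°  →  valid

δ = 38.28°, valid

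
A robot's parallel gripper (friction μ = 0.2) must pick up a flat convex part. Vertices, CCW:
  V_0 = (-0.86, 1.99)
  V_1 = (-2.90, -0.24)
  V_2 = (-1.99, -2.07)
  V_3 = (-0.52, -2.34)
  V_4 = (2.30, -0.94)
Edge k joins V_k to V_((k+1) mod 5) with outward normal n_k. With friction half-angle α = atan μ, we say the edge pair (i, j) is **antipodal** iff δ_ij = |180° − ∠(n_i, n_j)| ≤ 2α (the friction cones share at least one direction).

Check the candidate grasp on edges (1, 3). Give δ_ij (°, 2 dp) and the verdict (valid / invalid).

δ = 90.04°, invalid

α = atan 0.2 = 11.31°;  2α = 22.62°
edge 1: e_1 = (+0.91, -1.83);  n_1 = (-0.8954, -0.4453)
edge 3: e_3 = (+2.82, +1.40);  n_3 = (+0.4447, -0.8957)
∠(n_1, n_3) = 89.96°
δ = |180° − 89.96°| = 90.04°
90.04° > 2α = 22.62°  →  invalid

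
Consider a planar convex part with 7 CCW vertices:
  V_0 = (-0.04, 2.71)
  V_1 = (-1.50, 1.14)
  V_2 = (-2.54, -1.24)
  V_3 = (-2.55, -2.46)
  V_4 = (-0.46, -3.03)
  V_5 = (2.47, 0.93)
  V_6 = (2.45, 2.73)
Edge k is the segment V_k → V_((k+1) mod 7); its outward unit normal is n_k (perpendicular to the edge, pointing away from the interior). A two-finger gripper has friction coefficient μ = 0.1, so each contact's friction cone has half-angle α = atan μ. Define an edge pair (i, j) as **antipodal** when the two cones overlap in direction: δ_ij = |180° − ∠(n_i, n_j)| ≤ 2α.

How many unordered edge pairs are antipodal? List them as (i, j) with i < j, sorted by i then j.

α = atan 0.1 = 5.71°;  2α = 11.42°
n_0 = (-0.7323, +0.6810)
n_1 = (-0.9163, +0.4004)
n_2 = (-1.0000, +0.0082)
n_3 = (-0.2631, -0.9648)
n_4 = (+0.8039, -0.5948)
n_5 = (+0.9999, +0.0111)
n_6 = (-0.0080, +1.0000)
  (0,1): δ = 160.68°  ·
  (0,2): δ = 137.55°  ·
  (0,3): δ = 62.33°  ·
  (0,4): δ = 6.42°  ✓
  (0,5): δ = 43.56°  ·
  (0,6): δ = 133.38°  ·
  (1,2): δ = 156.87°  ·
  (1,3): δ = 81.65°  ·
  (1,4): δ = 12.89°  ·
  (1,5): δ = 24.24°  ·
  (1,6): δ = 114.06°  ·
  (2,3): δ = 104.79°  ·
  (2,4): δ = 36.03°  ·
  (2,5): δ = 1.11°  ✓
  (2,6): δ = 90.93°  ·
  (3,4): δ = 111.24°  ·
  (3,5): δ = 74.11°  ·
  (3,6): δ = 15.72°  ·
  (4,5): δ = 142.87°  ·
  (4,6): δ = 53.04°  ·
  (5,6): δ = 90.18°  ·
antipodal pairs: 2

count = 2; pairs: (0,4), (2,5)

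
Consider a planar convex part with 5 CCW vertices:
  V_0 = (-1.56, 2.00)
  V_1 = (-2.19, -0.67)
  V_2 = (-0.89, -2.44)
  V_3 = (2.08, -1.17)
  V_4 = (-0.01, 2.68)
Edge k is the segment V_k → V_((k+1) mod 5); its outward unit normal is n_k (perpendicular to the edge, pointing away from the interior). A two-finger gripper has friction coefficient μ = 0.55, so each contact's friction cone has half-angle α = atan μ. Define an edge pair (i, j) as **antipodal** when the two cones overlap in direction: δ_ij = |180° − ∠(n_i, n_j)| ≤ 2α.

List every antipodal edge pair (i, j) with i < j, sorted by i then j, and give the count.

count = 4; pairs: (0,2), (0,3), (1,3), (2,4)

α = atan 0.55 = 28.81°;  2α = 57.62°
n_0 = (-0.9733, +0.2296)
n_1 = (-0.8060, -0.5920)
n_2 = (+0.3932, -0.9195)
n_3 = (+0.8789, +0.4771)
n_4 = (-0.4017, +0.9158)
  (0,1): δ = 130.43°  ·
  (0,2): δ = 53.57°  ✓
  (0,3): δ = 41.77°  ✓
  (0,4): δ = 126.96°  ·
  (1,2): δ = 103.14°  ·
  (1,3): δ = 7.80°  ✓
  (1,4): δ = 77.39°  ·
  (2,3): δ = 84.66°  ·
  (2,4): δ = 0.54°  ✓
  (3,4): δ = 94.81°  ·
antipodal pairs: 4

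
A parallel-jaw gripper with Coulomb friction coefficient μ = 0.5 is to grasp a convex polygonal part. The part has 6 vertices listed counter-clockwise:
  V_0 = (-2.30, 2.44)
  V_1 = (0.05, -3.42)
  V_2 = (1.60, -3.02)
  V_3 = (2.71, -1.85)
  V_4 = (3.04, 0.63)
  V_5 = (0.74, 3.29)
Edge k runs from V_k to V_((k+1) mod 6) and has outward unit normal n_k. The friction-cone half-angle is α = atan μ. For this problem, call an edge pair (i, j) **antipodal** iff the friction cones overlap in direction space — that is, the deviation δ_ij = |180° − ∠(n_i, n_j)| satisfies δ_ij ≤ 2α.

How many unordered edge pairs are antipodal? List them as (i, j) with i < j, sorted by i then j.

α = atan 0.5 = 26.57°;  2α = 53.13°
n_0 = (-0.9281, -0.3722)
n_1 = (+0.2499, -0.9683)
n_2 = (+0.7255, -0.6883)
n_3 = (+0.9913, -0.1319)
n_4 = (+0.7564, +0.6541)
n_5 = (-0.2693, +0.9631)
  (0,1): δ = 97.38°  ·
  (0,2): δ = 65.34°  ·
  (0,3): δ = 29.43°  ✓
  (0,4): δ = 19.00°  ✓
  (0,5): δ = 83.77°  ·
  (1,2): δ = 147.96°  ·
  (1,3): δ = 112.05°  ·
  (1,4): δ = 63.62°  ·
  (1,5): δ = 1.15°  ✓
  (2,3): δ = 144.09°  ·
  (2,4): δ = 95.66°  ·
  (2,5): δ = 30.89°  ✓
  (3,4): δ = 131.57°  ·
  (3,5): δ = 66.80°  ·
  (4,5): δ = 115.23°  ·
antipodal pairs: 4

count = 4; pairs: (0,3), (0,4), (1,5), (2,5)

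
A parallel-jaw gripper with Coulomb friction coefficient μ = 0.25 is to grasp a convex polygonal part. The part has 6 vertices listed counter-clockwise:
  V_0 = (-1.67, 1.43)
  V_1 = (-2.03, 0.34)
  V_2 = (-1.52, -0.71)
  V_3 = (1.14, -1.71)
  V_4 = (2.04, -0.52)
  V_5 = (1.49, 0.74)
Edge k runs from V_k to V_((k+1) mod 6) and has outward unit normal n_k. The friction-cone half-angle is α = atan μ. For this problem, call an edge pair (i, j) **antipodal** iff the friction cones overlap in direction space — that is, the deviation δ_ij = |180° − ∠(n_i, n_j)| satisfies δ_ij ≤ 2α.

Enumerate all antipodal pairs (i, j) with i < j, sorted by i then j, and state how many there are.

α = atan 0.25 = 14.04°;  2α = 28.07°
n_0 = (-0.9496, +0.3136)
n_1 = (-0.8995, -0.4369)
n_2 = (-0.3519, -0.9360)
n_3 = (+0.7976, -0.6032)
n_4 = (+0.9165, +0.4001)
n_5 = (+0.2133, +0.9770)
  (0,1): δ = 135.82°  ·
  (0,2): δ = 92.33°  ·
  (0,3): δ = 18.82°  ✓
  (0,4): δ = 41.86°  ·
  (0,5): δ = 95.96°  ·
  (1,2): δ = 136.51°  ·
  (1,3): δ = 63.01°  ·
  (1,4): δ = 2.32°  ✓
  (1,5): δ = 51.78°  ·
  (2,3): δ = 106.50°  ·
  (2,4): δ = 45.82°  ·
  (2,5): δ = 8.29°  ✓
  (3,4): δ = 119.32°  ·
  (3,5): δ = 65.22°  ·
  (4,5): δ = 125.90°  ·
antipodal pairs: 3

count = 3; pairs: (0,3), (1,4), (2,5)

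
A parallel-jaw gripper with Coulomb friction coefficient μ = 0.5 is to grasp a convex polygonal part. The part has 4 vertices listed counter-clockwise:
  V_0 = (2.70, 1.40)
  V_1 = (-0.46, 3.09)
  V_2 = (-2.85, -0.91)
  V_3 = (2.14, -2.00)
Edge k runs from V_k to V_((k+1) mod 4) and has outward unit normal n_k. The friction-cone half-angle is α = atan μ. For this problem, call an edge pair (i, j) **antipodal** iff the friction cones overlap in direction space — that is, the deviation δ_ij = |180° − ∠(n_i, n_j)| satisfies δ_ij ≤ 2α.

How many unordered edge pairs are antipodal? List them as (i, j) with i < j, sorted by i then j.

α = atan 0.5 = 26.57°;  2α = 53.13°
n_0 = (+0.4716, +0.8818)
n_1 = (-0.8584, +0.5129)
n_2 = (-0.2134, -0.9770)
n_3 = (+0.9867, -0.1625)
  (0,1): δ = 92.72°  ·
  (0,2): δ = 15.82°  ✓
  (0,3): δ = 108.79°  ·
  (1,2): δ = 71.46°  ·
  (1,3): δ = 21.51°  ✓
  (2,3): δ = 87.03°  ·
antipodal pairs: 2

count = 2; pairs: (0,2), (1,3)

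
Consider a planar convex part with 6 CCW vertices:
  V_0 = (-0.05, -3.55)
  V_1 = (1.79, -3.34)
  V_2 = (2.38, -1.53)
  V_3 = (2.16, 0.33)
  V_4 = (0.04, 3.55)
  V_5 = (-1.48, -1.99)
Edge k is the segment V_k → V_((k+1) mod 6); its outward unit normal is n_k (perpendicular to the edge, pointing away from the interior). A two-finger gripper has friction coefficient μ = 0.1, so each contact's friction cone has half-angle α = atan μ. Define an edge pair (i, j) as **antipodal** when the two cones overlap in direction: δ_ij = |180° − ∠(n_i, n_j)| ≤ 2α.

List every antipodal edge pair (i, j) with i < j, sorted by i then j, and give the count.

count = 2; pairs: (1,4), (3,5)

α = atan 0.1 = 5.71°;  2α = 11.42°
n_0 = (+0.1134, -0.9936)
n_1 = (+0.9508, -0.3099)
n_2 = (+0.9931, +0.1175)
n_3 = (+0.8352, +0.5499)
n_4 = (-0.9644, +0.2646)
n_5 = (-0.7372, -0.6757)
  (0,1): δ = 114.57°  ·
  (0,2): δ = 89.77°  ·
  (0,3): δ = 63.15°  ·
  (0,4): δ = 68.15°  ·
  (0,5): δ = 126.00°  ·
  (1,2): δ = 155.20°  ·
  (1,3): δ = 128.59°  ·
  (1,4): δ = 2.71°  ✓
  (1,5): δ = 60.56°  ·
  (2,3): δ = 153.39°  ·
  (2,4): δ = 22.09°  ·
  (2,5): δ = 35.76°  ·
  (3,4): δ = 48.70°  ·
  (3,5): δ = 9.15°  ✓
  (4,5): δ = 122.15°  ·
antipodal pairs: 2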